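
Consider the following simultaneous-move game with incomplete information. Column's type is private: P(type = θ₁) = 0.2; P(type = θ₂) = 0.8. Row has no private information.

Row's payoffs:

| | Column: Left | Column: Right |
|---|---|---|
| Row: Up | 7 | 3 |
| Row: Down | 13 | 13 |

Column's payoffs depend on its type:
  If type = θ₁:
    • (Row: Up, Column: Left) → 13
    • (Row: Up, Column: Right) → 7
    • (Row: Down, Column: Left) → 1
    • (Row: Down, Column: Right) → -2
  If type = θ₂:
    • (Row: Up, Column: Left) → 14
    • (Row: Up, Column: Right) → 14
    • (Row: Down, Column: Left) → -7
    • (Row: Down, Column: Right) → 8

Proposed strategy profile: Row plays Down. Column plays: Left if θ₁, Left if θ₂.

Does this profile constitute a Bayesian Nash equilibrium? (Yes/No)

Row plays Down: E[Down] = 0.2·(13) + 0.8·(13) = 13; E[Up] = 7. Best-responding. ✓
Column (type θ₁), facing Down: Left gives 1, Right gives -2. Proposed Left is best. ✓
Column (type θ₂), facing Down: Left gives -7, Right gives 8. Proposed Left is not best — profitable deviation exists. ✗

No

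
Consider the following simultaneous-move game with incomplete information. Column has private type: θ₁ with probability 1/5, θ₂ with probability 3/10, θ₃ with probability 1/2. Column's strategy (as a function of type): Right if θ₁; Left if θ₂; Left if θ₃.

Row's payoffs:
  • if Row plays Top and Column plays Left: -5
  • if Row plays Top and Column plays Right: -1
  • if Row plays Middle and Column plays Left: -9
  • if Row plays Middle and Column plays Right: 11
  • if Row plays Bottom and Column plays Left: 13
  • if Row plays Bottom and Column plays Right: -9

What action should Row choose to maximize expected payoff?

Bottom

E[Top] = 1/5·(-1) + 3/10·(-5) + 1/2·(-5) = -21/5
E[Middle] = 1/5·(11) + 3/10·(-9) + 1/2·(-9) = -5
E[Bottom] = 1/5·(-9) + 3/10·(13) + 1/2·(13) = 43/5
Best response: Bottom (43/5 is the largest).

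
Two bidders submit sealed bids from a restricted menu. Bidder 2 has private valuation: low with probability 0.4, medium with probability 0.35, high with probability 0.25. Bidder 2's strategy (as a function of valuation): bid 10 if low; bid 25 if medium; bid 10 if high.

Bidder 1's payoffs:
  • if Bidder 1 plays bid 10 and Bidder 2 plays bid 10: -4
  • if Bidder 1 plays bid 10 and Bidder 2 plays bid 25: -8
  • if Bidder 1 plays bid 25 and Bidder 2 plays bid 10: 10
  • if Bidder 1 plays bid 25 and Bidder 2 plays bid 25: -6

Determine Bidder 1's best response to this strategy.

Compute Bidder 1's expected payoff for each action, taking the expectation over Bidder 2's type.
E[bid 10] = 0.4·(-4) + 0.35·(-8) + 0.25·(-4) = -5.4
E[bid 25] = 0.4·(10) + 0.35·(-6) + 0.25·(10) = 4.4
Best response: bid 25 (4.4 is the largest).

bid 25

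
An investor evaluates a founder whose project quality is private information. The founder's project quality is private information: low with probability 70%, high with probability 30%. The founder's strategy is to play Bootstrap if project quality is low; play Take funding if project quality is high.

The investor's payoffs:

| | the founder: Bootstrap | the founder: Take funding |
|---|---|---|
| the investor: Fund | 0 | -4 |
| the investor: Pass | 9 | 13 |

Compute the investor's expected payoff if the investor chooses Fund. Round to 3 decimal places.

-1.200

E[Fund] = 0.7·0 + 0.3·(-4) = 0 + (-1.2) = -1.2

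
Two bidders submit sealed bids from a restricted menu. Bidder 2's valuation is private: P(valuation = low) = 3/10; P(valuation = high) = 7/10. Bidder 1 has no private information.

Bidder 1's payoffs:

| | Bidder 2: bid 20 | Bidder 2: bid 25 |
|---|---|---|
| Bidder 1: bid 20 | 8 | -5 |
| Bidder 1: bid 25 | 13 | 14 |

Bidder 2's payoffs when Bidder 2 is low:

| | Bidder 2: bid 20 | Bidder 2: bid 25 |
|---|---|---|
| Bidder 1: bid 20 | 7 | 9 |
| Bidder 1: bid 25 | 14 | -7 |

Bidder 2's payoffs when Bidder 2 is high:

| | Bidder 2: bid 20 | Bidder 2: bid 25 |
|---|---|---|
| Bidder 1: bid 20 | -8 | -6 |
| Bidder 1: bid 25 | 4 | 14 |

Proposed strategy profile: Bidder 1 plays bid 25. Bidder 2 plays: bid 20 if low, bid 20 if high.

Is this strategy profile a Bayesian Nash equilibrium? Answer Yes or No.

No

Bidder 1 plays bid 25: E[bid 25] = 3/10·(13) + 7/10·(13) = 13; E[bid 20] = 8. Best-responding. ✓
Bidder 2 (valuation low), facing bid 25: bid 20 gives 14, bid 25 gives -7. Proposed bid 20 is best. ✓
Bidder 2 (valuation high), facing bid 25: bid 20 gives 4, bid 25 gives 14. Proposed bid 20 is not best — profitable deviation exists. ✗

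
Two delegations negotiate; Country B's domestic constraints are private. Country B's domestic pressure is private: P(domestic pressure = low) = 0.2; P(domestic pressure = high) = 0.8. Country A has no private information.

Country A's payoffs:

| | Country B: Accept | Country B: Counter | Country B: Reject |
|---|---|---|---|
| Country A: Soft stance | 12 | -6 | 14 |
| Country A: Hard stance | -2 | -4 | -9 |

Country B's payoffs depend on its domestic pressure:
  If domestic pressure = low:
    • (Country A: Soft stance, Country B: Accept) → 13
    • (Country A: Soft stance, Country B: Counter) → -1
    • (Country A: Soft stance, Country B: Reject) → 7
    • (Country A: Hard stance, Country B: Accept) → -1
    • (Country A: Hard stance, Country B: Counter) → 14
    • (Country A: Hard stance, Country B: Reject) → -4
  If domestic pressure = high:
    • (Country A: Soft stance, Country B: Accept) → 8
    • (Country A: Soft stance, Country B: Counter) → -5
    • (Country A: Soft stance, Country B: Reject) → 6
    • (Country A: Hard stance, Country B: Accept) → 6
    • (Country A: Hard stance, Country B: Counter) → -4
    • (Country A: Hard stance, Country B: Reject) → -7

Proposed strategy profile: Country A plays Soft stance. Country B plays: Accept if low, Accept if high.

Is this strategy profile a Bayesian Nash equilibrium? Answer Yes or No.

Country A plays Soft stance: E[Soft stance] = 0.2·(12) + 0.8·(12) = 12; E[Hard stance] = -2. Best-responding. ✓
Country B (domestic pressure low), facing Soft stance: Accept gives 13, Counter gives -1, Reject gives 7. Proposed Accept is best. ✓
Country B (domestic pressure high), facing Soft stance: Accept gives 8, Counter gives -5, Reject gives 6. Proposed Accept is best. ✓

Yes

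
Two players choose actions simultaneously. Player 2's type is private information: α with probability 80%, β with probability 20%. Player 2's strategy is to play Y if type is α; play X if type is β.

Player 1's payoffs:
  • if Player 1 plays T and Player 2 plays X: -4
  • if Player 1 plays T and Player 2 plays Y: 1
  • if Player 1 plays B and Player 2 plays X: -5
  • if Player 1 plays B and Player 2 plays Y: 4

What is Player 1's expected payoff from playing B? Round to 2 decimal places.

2.20

E[B] = 0.8·4 + 0.2·(-5) = 3.2 + (-1) = 2.2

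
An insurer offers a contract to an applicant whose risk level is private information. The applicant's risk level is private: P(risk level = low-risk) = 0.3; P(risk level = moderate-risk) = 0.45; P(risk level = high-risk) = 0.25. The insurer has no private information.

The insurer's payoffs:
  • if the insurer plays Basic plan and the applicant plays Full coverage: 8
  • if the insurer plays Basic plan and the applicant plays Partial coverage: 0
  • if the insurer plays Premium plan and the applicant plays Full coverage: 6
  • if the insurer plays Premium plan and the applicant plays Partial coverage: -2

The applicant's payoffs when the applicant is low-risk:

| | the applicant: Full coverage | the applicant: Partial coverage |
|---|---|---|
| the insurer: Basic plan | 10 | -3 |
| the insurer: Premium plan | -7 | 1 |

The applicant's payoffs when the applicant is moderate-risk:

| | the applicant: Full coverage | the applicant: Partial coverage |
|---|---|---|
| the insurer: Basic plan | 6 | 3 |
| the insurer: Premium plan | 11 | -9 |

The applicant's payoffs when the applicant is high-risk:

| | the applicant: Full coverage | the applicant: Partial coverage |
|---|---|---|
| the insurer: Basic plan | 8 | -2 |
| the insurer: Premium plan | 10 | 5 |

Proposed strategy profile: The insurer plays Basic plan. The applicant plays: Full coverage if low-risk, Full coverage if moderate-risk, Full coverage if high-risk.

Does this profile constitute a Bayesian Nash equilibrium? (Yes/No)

Yes

A profile is a BNE iff every type of every player is best-responding given beliefs about the other side.
The insurer plays Basic plan: E[Basic plan] = 0.3·(8) + 0.45·(8) + 0.25·(8) = 8; E[Premium plan] = 6. Best-responding. ✓
The applicant (risk level low-risk), facing Basic plan: Full coverage gives 10, Partial coverage gives -3. Proposed Full coverage is best. ✓
The applicant (risk level moderate-risk), facing Basic plan: Full coverage gives 6, Partial coverage gives 3. Proposed Full coverage is best. ✓
The applicant (risk level high-risk), facing Basic plan: Full coverage gives 8, Partial coverage gives -2. Proposed Full coverage is best. ✓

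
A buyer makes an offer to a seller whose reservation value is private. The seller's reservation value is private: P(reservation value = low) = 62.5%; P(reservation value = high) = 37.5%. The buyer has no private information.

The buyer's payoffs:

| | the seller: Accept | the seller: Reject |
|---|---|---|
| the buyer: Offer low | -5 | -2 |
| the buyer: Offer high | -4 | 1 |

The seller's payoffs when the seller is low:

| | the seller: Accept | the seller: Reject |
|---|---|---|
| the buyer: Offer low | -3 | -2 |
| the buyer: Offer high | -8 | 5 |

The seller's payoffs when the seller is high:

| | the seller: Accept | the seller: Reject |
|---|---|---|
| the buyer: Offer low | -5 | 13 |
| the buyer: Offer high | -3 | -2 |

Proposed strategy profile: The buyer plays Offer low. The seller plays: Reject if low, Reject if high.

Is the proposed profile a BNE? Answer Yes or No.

The buyer plays Offer low: E[Offer low] = 0.625·(-2) + 0.375·(-2) = -2; E[Offer high] = 1. Not best-responding. ✗
The seller (reservation value low), facing Offer low: Accept gives -3, Reject gives -2. Proposed Reject is best. ✓
The seller (reservation value high), facing Offer low: Accept gives -5, Reject gives 13. Proposed Reject is best. ✓

No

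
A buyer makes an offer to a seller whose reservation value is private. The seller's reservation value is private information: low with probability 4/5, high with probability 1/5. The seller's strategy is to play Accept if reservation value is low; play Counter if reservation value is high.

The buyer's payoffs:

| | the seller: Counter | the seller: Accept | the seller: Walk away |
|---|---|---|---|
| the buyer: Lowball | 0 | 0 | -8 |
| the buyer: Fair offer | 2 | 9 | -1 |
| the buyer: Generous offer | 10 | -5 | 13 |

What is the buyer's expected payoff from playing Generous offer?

-2

Take the expectation over the seller's reservation value, weighting each type's action by its prior probability.
E[Generous offer] = 4/5·(-5) + 1/5·10 = (-4) + 2 = -2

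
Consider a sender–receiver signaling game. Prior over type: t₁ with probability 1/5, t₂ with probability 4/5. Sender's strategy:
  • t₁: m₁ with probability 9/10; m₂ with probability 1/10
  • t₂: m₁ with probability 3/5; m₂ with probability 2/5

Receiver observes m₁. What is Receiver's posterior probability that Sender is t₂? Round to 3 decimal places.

0.727

Apply Bayes' rule using the sender's strategy as the likelihood.
P(m₁) = (1/5)·(9/10) + (4/5)·(3/5) = 33/50
P(t₂ | m₁) = ((4/5)·(3/5)) / (33/50) = (12/25) / (33/50) = 8/11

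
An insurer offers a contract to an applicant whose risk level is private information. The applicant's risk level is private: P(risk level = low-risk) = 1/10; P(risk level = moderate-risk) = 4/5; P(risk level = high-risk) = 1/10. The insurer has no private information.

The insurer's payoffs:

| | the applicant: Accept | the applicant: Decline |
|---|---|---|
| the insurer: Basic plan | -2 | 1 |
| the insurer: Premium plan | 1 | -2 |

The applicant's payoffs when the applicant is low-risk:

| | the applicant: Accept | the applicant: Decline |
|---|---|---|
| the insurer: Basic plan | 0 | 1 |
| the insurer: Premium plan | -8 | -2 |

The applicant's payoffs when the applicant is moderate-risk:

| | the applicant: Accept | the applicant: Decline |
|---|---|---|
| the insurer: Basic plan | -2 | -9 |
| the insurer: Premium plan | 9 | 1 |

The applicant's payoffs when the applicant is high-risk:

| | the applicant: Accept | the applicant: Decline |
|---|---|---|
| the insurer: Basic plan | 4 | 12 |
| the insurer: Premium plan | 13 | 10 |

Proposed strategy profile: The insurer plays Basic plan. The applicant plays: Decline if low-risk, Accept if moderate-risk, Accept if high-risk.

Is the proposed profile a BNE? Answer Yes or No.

The insurer plays Basic plan: E[Basic plan] = 1/10·(1) + 4/5·(-2) + 1/10·(-2) = -17/10; E[Premium plan] = 7/10. Not best-responding. ✗
The applicant (risk level low-risk), facing Basic plan: Accept gives 0, Decline gives 1. Proposed Decline is best. ✓
The applicant (risk level moderate-risk), facing Basic plan: Accept gives -2, Decline gives -9. Proposed Accept is best. ✓
The applicant (risk level high-risk), facing Basic plan: Accept gives 4, Decline gives 12. Proposed Accept is not best — profitable deviation exists. ✗

No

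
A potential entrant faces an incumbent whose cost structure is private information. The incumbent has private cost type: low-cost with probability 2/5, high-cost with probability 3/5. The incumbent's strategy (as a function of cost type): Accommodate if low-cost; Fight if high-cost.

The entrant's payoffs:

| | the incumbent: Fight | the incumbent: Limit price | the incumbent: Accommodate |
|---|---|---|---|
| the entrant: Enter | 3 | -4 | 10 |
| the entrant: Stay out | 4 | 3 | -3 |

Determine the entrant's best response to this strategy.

Compute the entrant's expected payoff for each action, taking the expectation over the incumbent's type.
E[Enter] = 2/5·(10) + 3/5·(3) = 29/5
E[Stay out] = 2/5·(-3) + 3/5·(4) = 6/5
Best response: Enter (29/5 is the largest).

Enter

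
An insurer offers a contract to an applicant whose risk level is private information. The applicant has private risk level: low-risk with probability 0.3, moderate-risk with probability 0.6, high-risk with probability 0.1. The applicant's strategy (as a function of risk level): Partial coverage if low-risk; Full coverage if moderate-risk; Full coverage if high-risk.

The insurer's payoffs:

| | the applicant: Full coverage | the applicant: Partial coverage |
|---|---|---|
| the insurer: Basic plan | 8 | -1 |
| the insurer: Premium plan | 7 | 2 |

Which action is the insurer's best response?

Premium plan

E[Basic plan] = 0.3·(-1) + 0.6·(8) + 0.1·(8) = 5.3
E[Premium plan] = 0.3·(2) + 0.6·(7) + 0.1·(7) = 5.5
Best response: Premium plan (5.5 is the largest).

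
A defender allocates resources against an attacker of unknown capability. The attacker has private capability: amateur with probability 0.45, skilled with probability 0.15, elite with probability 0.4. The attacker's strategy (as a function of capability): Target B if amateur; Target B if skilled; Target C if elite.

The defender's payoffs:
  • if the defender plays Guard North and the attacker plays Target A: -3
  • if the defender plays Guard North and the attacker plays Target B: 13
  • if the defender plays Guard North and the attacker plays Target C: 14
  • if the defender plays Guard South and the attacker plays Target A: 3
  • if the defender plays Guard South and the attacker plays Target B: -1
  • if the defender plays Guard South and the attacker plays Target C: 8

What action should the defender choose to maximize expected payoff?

Guard North

Compute the defender's expected payoff for each action, taking the expectation over the attacker's type.
E[Guard North] = 0.45·(13) + 0.15·(13) + 0.4·(14) = 13.4
E[Guard South] = 0.45·(-1) + 0.15·(-1) + 0.4·(8) = 2.6
Best response: Guard North (13.4 is the largest).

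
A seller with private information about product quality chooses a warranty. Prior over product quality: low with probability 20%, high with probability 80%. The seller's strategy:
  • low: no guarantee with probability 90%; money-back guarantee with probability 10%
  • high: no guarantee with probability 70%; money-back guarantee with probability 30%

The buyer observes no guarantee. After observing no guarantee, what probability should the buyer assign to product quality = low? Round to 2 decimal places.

Apply Bayes' rule using the sender's strategy as the likelihood.
P(no guarantee) = 0.2·0.9 + 0.8·0.7 = 0.74
P(low | no guarantee) = (0.2·0.9) / 0.74 = 0.18 / 0.74 = 0.243243

0.24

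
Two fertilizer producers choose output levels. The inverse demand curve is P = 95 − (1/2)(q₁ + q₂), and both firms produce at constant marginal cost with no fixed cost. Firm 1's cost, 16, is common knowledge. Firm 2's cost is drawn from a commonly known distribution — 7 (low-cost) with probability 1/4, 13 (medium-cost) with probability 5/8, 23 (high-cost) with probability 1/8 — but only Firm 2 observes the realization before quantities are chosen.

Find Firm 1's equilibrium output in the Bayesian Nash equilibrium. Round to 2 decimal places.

50.50

Type-c best response for Firm 2: q₂(c) = (95 − c) − q₁/2.
Firm 1 maximizes expected profit; its first-order condition is 95 − q₁ − (1/2)E[q₂] − 16 = 0.
Substituting E[q₂] and solving: E[c₂] = 12.75, so q₁ = (95 − 2·16 + 12.75)/(3/2) = 50.5.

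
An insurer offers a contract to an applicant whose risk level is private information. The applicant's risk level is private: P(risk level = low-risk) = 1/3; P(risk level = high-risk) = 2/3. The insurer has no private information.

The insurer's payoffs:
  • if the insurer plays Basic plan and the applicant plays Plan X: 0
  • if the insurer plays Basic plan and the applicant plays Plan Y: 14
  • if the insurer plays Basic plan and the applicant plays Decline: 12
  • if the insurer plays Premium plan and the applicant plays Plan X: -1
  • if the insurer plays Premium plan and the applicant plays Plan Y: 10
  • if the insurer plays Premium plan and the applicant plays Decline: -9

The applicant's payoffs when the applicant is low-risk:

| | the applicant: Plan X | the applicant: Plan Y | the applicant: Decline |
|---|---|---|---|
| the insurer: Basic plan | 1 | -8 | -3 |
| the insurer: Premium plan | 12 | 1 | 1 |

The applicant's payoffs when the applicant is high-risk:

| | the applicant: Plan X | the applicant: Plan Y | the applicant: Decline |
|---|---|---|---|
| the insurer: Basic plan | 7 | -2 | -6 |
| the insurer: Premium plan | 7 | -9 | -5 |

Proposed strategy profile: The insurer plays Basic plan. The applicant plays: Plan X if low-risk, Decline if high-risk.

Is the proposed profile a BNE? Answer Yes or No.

A profile is a BNE iff every type of every player is best-responding given beliefs about the other side.
The insurer plays Basic plan: E[Basic plan] = 1/3·(0) + 2/3·(12) = 8; E[Premium plan] = -19/3. Best-responding. ✓
The applicant (risk level low-risk), facing Basic plan: Plan X gives 1, Plan Y gives -8, Decline gives -3. Proposed Plan X is best. ✓
The applicant (risk level high-risk), facing Basic plan: Plan X gives 7, Plan Y gives -2, Decline gives -6. Proposed Decline is not best — profitable deviation exists. ✗

No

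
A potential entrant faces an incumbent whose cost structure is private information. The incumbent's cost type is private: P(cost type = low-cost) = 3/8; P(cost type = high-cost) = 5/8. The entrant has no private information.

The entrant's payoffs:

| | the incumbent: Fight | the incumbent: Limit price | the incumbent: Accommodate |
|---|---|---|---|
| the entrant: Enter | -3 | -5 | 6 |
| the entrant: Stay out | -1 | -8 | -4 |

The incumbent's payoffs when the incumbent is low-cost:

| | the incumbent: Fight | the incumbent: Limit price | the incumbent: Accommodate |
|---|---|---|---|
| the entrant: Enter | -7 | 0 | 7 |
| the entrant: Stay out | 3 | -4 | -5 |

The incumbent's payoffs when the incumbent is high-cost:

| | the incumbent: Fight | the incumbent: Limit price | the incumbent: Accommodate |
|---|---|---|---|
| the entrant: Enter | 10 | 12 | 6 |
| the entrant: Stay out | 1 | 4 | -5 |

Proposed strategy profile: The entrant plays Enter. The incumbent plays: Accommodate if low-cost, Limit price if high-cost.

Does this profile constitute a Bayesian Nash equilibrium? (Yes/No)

Yes

The entrant plays Enter: E[Enter] = 3/8·(6) + 5/8·(-5) = -7/8; E[Stay out] = -13/2. Best-responding. ✓
The incumbent (cost type low-cost), facing Enter: Fight gives -7, Limit price gives 0, Accommodate gives 7. Proposed Accommodate is best. ✓
The incumbent (cost type high-cost), facing Enter: Fight gives 10, Limit price gives 12, Accommodate gives 6. Proposed Limit price is best. ✓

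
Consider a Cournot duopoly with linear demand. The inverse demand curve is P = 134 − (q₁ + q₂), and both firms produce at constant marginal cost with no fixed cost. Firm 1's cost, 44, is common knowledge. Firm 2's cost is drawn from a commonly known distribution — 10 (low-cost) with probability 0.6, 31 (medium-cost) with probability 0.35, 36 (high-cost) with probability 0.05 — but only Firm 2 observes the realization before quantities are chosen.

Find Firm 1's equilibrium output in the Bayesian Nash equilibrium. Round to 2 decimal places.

21.55

Firm 2 with cost c maximizes (134 − (q₁+q₂) − c)·q₂, giving q₂(c) = (134 − c − q₁)/2.
E[c₂] = 0.6·10 + 0.35·31 + 0.05·36 = 18.65
Firm 1's FOC against E[q₂] yields q₁ = (134 − 2·44 + E[c₂])/3 = (134 − 88 + 18.65)/3 = 21.55.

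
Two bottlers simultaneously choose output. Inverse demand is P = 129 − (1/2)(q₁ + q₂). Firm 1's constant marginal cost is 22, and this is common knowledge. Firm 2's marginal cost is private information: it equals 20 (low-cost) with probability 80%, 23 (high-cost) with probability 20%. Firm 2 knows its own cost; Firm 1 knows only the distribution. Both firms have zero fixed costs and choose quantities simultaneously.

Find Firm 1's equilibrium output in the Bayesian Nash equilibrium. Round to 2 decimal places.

70.40

Type-c best response for Firm 2: q₂(c) = (129 − c) − q₁/2.
Firm 1 maximizes expected profit; its first-order condition is 129 − q₁ − (1/2)E[q₂] − 22 = 0.
Substituting E[q₂] and solving: E[c₂] = 20.6, so q₁ = (129 − 2·22 + 20.6)/(3/2) = 70.4.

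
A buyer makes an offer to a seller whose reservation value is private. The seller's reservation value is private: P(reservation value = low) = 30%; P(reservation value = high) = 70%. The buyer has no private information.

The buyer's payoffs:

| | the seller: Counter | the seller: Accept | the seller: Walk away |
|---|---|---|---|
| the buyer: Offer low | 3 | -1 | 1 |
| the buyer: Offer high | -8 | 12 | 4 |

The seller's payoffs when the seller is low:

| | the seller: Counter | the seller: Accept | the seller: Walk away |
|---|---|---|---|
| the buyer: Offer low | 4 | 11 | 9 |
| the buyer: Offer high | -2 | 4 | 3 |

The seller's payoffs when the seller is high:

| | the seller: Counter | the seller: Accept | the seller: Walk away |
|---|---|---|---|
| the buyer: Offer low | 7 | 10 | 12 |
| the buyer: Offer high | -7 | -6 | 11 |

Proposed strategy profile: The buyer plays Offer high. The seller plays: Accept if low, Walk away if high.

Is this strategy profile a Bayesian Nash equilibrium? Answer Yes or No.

A profile is a BNE iff every type of every player is best-responding given beliefs about the other side.
The buyer plays Offer high: E[Offer high] = 0.3·(12) + 0.7·(4) = 6.4; E[Offer low] = 0.4. Best-responding. ✓
The seller (reservation value low), facing Offer high: Counter gives -2, Accept gives 4, Walk away gives 3. Proposed Accept is best. ✓
The seller (reservation value high), facing Offer high: Counter gives -7, Accept gives -6, Walk away gives 11. Proposed Walk away is best. ✓

Yes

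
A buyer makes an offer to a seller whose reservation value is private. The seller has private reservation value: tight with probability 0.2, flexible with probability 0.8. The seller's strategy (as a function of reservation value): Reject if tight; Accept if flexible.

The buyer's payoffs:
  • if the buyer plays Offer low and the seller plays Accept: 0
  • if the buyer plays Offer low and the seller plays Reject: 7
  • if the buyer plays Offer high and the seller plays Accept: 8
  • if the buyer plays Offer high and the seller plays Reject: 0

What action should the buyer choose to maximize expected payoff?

Offer high

E[Offer low] = 0.2·(7) + 0.8·(0) = 1.4
E[Offer high] = 0.2·(0) + 0.8·(8) = 6.4
Best response: Offer high (6.4 is the largest).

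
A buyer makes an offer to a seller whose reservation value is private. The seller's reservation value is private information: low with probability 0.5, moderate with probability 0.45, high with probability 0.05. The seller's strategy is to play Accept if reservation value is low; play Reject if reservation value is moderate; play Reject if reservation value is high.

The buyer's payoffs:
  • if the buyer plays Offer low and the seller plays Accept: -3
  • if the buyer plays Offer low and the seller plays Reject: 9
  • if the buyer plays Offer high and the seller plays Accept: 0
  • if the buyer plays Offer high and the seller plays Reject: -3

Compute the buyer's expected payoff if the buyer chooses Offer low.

3

E[Offer low] = 0.5·(-3) + 0.45·9 + 0.05·9 = (-1.5) + 4.05 + 0.45 = 3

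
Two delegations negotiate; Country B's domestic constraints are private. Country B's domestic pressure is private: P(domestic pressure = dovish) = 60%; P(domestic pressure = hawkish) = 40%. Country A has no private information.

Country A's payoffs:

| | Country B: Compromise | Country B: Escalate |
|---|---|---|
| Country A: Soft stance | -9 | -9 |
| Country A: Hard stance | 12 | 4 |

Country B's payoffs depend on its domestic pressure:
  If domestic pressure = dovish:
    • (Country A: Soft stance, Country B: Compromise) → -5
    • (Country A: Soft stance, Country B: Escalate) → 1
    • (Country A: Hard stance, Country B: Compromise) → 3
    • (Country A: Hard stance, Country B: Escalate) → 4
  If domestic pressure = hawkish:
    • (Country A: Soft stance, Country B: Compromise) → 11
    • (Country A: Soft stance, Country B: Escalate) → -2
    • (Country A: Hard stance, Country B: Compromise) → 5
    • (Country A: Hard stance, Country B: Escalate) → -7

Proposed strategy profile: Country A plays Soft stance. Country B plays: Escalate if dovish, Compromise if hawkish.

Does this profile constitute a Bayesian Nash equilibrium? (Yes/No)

No

Country A plays Soft stance: E[Soft stance] = 0.6·(-9) + 0.4·(-9) = -9; E[Hard stance] = 7.2. Not best-responding. ✗
Country B (domestic pressure dovish), facing Soft stance: Compromise gives -5, Escalate gives 1. Proposed Escalate is best. ✓
Country B (domestic pressure hawkish), facing Soft stance: Compromise gives 11, Escalate gives -2. Proposed Compromise is best. ✓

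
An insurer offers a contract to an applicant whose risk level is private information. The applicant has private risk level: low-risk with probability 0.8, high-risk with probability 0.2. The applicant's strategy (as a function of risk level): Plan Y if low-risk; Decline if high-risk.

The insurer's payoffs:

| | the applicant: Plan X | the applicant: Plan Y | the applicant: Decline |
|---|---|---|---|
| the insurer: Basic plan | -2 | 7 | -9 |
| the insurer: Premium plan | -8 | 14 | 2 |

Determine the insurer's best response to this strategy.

Compute the insurer's expected payoff for each action, taking the expectation over the applicant's type.
E[Basic plan] = 0.8·(7) + 0.2·(-9) = 3.8
E[Premium plan] = 0.8·(14) + 0.2·(2) = 11.6
Best response: Premium plan (11.6 is the largest).

Premium plan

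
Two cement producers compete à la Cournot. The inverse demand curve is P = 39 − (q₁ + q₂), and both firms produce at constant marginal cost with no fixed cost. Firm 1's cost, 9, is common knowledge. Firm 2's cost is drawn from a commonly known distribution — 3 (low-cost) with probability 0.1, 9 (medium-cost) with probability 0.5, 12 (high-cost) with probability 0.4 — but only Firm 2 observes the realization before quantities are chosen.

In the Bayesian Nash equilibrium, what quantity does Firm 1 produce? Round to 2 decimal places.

10.20

Firm 2 with cost c maximizes (39 − (q₁+q₂) − c)·q₂, giving q₂(c) = (39 − c − q₁)/2.
E[c₂] = 0.1·3 + 0.5·9 + 0.4·12 = 9.6
Firm 1's FOC against E[q₂] yields q₁ = (39 − 2·9 + E[c₂])/3 = (39 − 18 + 9.6)/3 = 10.2.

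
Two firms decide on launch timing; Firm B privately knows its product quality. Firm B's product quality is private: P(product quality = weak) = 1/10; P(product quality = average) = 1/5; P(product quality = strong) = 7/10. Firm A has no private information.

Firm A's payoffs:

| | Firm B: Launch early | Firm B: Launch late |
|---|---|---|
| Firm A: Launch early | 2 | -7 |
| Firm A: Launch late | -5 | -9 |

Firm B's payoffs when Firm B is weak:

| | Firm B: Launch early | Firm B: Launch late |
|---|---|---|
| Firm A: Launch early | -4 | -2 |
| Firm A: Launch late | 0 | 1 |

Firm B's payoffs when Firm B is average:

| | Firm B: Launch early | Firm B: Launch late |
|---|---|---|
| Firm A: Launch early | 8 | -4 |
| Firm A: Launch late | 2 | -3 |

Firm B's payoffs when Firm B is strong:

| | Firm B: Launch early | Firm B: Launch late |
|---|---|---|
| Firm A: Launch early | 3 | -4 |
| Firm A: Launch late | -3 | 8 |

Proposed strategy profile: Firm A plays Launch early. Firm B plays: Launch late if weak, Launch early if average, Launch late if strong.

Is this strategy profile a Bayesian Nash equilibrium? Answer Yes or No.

No

Firm A plays Launch early: E[Launch early] = 1/10·(-7) + 1/5·(2) + 7/10·(-7) = -26/5; E[Launch late] = -41/5. Best-responding. ✓
Firm B (product quality weak), facing Launch early: Launch early gives -4, Launch late gives -2. Proposed Launch late is best. ✓
Firm B (product quality average), facing Launch early: Launch early gives 8, Launch late gives -4. Proposed Launch early is best. ✓
Firm B (product quality strong), facing Launch early: Launch early gives 3, Launch late gives -4. Proposed Launch late is not best — profitable deviation exists. ✗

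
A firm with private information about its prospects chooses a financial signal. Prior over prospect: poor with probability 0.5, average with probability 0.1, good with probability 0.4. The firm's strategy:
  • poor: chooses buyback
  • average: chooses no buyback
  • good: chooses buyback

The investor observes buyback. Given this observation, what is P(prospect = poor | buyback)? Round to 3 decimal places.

Apply Bayes' rule using the sender's strategy as the likelihood.
P(buyback) = 0.5·1 + 0.1·0 + 0.4·1 = 0.9
P(poor | buyback) = (0.5·1) / 0.9 = 0.5 / 0.9 = 0.555556

0.556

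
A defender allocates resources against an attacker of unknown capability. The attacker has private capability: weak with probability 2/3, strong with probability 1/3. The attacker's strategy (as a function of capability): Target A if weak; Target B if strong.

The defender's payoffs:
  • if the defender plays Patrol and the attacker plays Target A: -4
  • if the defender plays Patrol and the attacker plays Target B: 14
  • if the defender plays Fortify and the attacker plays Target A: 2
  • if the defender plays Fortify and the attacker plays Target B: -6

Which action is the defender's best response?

E[Patrol] = 2/3·(-4) + 1/3·(14) = 2
E[Fortify] = 2/3·(2) + 1/3·(-6) = -2/3
Best response: Patrol (2 is the largest).

Patrol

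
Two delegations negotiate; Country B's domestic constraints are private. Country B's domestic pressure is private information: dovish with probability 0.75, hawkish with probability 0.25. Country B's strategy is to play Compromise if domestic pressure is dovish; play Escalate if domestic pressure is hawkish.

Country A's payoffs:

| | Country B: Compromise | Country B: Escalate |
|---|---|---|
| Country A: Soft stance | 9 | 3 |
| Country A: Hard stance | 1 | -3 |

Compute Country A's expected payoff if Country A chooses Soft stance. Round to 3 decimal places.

7.500

Take the expectation over Country B's domestic pressure, weighting each type's action by its prior probability.
E[Soft stance] = 0.75·9 + 0.25·3 = 6.75 + 0.75 = 7.5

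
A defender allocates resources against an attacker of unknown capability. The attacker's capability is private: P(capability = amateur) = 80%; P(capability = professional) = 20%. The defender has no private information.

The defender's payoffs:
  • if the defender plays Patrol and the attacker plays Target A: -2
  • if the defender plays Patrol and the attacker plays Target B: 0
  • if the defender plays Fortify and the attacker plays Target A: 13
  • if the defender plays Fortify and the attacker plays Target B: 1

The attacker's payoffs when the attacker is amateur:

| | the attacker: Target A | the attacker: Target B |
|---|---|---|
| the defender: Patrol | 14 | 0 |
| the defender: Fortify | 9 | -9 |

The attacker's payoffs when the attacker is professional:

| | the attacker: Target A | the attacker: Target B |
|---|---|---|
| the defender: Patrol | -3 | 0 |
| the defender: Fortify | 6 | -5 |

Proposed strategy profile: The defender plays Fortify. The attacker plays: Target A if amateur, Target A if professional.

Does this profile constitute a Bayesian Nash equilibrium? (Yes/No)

Yes

The defender plays Fortify: E[Fortify] = 0.8·(13) + 0.2·(13) = 13; E[Patrol] = -2. Best-responding. ✓
The attacker (capability amateur), facing Fortify: Target A gives 9, Target B gives -9. Proposed Target A is best. ✓
The attacker (capability professional), facing Fortify: Target A gives 6, Target B gives -5. Proposed Target A is best. ✓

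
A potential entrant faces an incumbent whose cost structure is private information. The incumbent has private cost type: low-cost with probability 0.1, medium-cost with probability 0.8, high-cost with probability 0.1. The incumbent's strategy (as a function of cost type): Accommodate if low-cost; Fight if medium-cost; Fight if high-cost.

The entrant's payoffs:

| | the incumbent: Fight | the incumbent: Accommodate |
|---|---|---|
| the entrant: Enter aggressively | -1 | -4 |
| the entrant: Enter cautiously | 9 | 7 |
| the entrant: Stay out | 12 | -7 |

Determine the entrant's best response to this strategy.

Stay out

Compute the entrant's expected payoff for each action, taking the expectation over the incumbent's type.
E[Enter aggressively] = 0.1·(-4) + 0.8·(-1) + 0.1·(-1) = -1.3
E[Enter cautiously] = 0.1·(7) + 0.8·(9) + 0.1·(9) = 8.8
E[Stay out] = 0.1·(-7) + 0.8·(12) + 0.1·(12) = 10.1
Best response: Stay out (10.1 is the largest).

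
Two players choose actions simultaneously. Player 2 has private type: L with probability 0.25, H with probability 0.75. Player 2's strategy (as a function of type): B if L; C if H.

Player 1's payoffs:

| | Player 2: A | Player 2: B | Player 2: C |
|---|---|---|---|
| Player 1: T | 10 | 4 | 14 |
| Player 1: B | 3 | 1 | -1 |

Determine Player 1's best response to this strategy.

T

Compute Player 1's expected payoff for each action, taking the expectation over Player 2's type.
E[T] = 0.25·(4) + 0.75·(14) = 11.5
E[B] = 0.25·(1) + 0.75·(-1) = -0.5
Best response: T (11.5 is the largest).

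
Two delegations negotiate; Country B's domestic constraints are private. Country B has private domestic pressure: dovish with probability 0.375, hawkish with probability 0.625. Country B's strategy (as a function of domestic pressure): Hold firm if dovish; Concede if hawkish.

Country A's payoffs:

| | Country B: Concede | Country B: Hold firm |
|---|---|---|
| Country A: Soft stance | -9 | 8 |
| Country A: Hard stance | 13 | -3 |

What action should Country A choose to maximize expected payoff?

Hard stance

Compute Country A's expected payoff for each action, taking the expectation over Country B's type.
E[Soft stance] = 0.375·(8) + 0.625·(-9) = -2.625
E[Hard stance] = 0.375·(-3) + 0.625·(13) = 7
Best response: Hard stance (7 is the largest).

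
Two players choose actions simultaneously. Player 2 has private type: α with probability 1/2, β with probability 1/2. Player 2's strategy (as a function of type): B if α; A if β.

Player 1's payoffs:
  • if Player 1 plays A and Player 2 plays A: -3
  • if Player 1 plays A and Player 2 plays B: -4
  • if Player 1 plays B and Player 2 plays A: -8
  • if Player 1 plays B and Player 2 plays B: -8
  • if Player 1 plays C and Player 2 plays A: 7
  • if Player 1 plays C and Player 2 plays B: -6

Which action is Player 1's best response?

C

Compute Player 1's expected payoff for each action, taking the expectation over Player 2's type.
E[A] = 1/2·(-4) + 1/2·(-3) = -7/2
E[B] = 1/2·(-8) + 1/2·(-8) = -8
E[C] = 1/2·(-6) + 1/2·(7) = 1/2
Best response: C (1/2 is the largest).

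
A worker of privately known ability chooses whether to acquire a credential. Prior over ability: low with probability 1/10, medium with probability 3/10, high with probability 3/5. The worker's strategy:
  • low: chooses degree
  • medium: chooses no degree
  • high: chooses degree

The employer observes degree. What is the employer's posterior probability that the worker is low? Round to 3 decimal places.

P(degree) = (1/10)·1 + (3/10)·0 + (3/5)·1 = 7/10
P(low | degree) = ((1/10)·1) / (7/10) = (1/10) / (7/10) = 1/7

0.143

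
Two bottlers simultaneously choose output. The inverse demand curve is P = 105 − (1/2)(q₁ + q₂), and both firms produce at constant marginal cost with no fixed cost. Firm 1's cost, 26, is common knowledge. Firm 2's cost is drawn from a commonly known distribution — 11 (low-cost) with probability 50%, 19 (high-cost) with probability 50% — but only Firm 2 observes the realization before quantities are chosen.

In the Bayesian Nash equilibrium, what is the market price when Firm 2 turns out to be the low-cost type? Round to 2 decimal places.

Firm 2 with cost c maximizes (105 − (1/2)(q₁+q₂) − c)·q₂, giving q₂(c) = (105 − c − (1/2)q₁).
E[c₂] = 0.5·11 + 0.5·19 = 15
Firm 1's FOC against E[q₂] yields q₁ = (105 − 2·26 + E[c₂])/(3/2) = (105 − 52 + 15)/(3/2) = 45.3333.
q₂(low-cost) = 71.3333, so P = 105 − (1/2)·(45.3333 + 71.3333) = 46.6667.

46.67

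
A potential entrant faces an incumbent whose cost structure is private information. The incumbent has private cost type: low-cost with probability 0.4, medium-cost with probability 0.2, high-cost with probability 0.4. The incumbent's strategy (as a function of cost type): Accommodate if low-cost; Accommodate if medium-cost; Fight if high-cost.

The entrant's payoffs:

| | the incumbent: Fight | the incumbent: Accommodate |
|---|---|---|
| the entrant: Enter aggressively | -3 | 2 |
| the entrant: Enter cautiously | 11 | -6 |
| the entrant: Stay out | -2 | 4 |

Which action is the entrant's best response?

Stay out

E[Enter aggressively] = 0.4·(2) + 0.2·(2) + 0.4·(-3) = 0
E[Enter cautiously] = 0.4·(-6) + 0.2·(-6) + 0.4·(11) = 0.8
E[Stay out] = 0.4·(4) + 0.2·(4) + 0.4·(-2) = 1.6
Best response: Stay out (1.6 is the largest).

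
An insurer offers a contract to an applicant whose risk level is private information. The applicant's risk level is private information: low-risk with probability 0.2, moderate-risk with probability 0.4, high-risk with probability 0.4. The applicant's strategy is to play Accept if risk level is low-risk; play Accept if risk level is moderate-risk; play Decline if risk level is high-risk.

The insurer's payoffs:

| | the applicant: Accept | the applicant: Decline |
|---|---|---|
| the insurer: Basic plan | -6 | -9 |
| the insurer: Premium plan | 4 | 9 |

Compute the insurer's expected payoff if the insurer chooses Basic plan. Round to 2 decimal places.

-7.20

E[Basic plan] = 0.2·(-6) + 0.4·(-6) + 0.4·(-9) = (-1.2) + (-2.4) + (-3.6) = -7.2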